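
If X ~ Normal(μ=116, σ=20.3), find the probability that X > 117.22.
0.476039

We have X ~ Normal(μ=116, σ=20.3).

P(X > 117.22) = 1 - P(X ≤ 117.22)
                = 1 - F(117.22)
                = 1 - 0.523961
                = 0.476039

So there's approximately a 47.6% chance that X exceeds 117.22.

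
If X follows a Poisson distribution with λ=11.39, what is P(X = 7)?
0.055798

We have X ~ Poisson(λ=11.39).

For a Poisson distribution, the PMF gives us the probability of each outcome.

Using the PMF formula:
P(X = 7) = 0.055798

Rounded to 4 decimal places: 0.0558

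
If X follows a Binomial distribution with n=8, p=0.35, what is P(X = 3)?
0.278586

We have X ~ Binomial(n=8, p=0.35).

For a Binomial distribution, the PMF gives us the probability of each outcome.

Using the PMF formula:
P(X = 3) = 0.278586

Rounded to 4 decimal places: 0.2786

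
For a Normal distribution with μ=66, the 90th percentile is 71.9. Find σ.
σ = 4.6038

For X ~ Normal(μ, σ), the p-th percentile satisfies x = μ + z_p × σ,
where z_p = Φ⁻¹(p) is the standard normal quantile.

Step 1: z_{0.9} = Φ⁻¹(0.9) = 1.2816

Step 2: Solve for σ:
71.9 = 66 + 1.2816 × σ
σ = (71.9 - 66) / 1.2816
σ = 5.90 / 1.2816
σ = 4.6038

Verification: μ + z × σ = 66 + 1.2816 × 4.6038 = 71.90 ✓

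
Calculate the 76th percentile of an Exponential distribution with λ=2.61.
0.5468

We have X ~ Exponential(λ=2.61).

We want to find x such that P(X ≤ x) = 0.76.

This is the 76th percentile, which means 76% of values fall below this point.

Using the inverse CDF (quantile function):
x = F⁻¹(0.76) = 0.5468

Verification: P(X ≤ 0.5468) = 0.76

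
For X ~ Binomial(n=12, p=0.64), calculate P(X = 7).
0.210619

We have X ~ Binomial(n=12, p=0.64).

For a Binomial distribution, the PMF gives us the probability of each outcome.

Using the PMF formula:
P(X = 7) = 0.210619

Rounded to 4 decimal places: 0.2106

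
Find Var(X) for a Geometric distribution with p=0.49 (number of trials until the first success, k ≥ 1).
2.1241

We have X ~ Geometric(p=0.49) (number of trials until the first success, k ≥ 1).

For a Geometric distribution with p=0.49 (number of trials until the first success, k ≥ 1):
Var(X) = 2.1241

The variance measures the spread of the distribution around the mean.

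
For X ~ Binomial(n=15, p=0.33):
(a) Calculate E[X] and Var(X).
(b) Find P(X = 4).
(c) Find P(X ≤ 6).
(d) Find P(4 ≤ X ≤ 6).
(a) E[X] = 4.9500, Var(X) = 3.3165
(b) P(X = 4) = 0.197702
(c) P(X ≤ 6) = 0.804917
(d) P(4 ≤ X ≤ 6) = 0.587786

We have X ~ Binomial(n=15, p=0.33).

(a) Moments:
E[X] = 4.9500
Var(X) = 3.3165
σ = √Var(X) = 1.8211

(b) Point probability using PMF:
P(X = 4) = 0.197702

(c) Cumulative probability using CDF:
P(X ≤ 6) = F(6) = 0.804917

(d) Range probability:
P(4 ≤ X ≤ 6) = P(X ≤ 6) - P(X ≤ 3)
                   = F(6) - F(3)
                   = 0.804917 - 0.217131
                   = 0.587786

This means approximately 58.8% of outcomes fall in the interval [4, 6].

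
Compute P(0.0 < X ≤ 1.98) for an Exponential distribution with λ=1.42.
0.939891

We have X ~ Exponential(λ=1.42).

To find P(0.0 < X ≤ 1.98), we use:
P(0.0 < X ≤ 1.98) = P(X ≤ 1.98) - P(X ≤ 0.0)
                 = F(1.98) - F(0.0)
                 = 0.939891 - 0.000000
                 = 0.939891

So there's approximately a 94.0% chance that X falls in this range.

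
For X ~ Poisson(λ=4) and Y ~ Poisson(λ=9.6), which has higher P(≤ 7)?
X has higher probability (P(X ≤ 7) = 0.9489 > P(Y ≤ 7) = 0.2584)

Compute P(≤ 7) for each distribution:

X ~ Poisson(λ=4):
P(X ≤ 7) = 0.9489

Y ~ Poisson(λ=9.6):
P(Y ≤ 7) = 0.2584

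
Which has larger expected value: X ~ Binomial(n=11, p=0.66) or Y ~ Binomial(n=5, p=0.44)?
X has larger mean (7.2600 > 2.2000)

Compute the expected value for each distribution:

X ~ Binomial(n=11, p=0.66):
E[X] = 7.2600

Y ~ Binomial(n=5, p=0.44):
E[Y] = 2.2000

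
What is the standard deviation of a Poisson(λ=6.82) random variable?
2.6115

We have X ~ Poisson(λ=6.82).

For a Poisson distribution with λ=6.82:
σ = √Var(X) = 2.6115

The standard deviation is the square root of the variance.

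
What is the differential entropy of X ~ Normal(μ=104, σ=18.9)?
4.3581 nats

We have X ~ Normal(μ=104, σ=18.9).

The differential entropy measures the uncertainty or information content of the distribution.

For a Normal distribution with μ=104, σ=18.9:
h(X) = 4.3581 nats

(In bits, this would be 6.2874 bits.)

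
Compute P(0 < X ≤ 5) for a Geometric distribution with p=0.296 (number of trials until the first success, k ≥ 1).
0.827073

We have X ~ Geometric(p=0.296) (number of trials until the first success, k ≥ 1).

To find P(0 < X ≤ 5), we use:
P(0 < X ≤ 5) = P(X ≤ 5) - P(X ≤ 0)
                 = F(5) - F(0)
                 = 0.827073 - 0.000000
                 = 0.827073

So there's approximately a 82.7% chance that X falls in this range.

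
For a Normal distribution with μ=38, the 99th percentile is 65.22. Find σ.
σ = 11.7007

For X ~ Normal(μ, σ), the p-th percentile satisfies x = μ + z_p × σ,
where z_p = Φ⁻¹(p) is the standard normal quantile.

Step 1: z_{0.99} = Φ⁻¹(0.99) = 2.3263

Step 2: Solve for σ:
65.22 = 38 + 2.3263 × σ
σ = (65.22 - 38) / 2.3263
σ = 27.22 / 2.3263
σ = 11.7007

Verification: μ + z × σ = 38 + 2.3263 × 11.7007 = 65.22 ✓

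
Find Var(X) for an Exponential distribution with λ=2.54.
0.1550

We have X ~ Exponential(λ=2.54).

For an Exponential distribution with λ=2.54:
Var(X) = 0.1550

The variance measures the spread of the distribution around the mean.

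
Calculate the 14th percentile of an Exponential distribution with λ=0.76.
0.1985

We have X ~ Exponential(λ=0.76).

We want to find x such that P(X ≤ x) = 0.14.

This is the 14th percentile, which means 14% of values fall below this point.

Using the inverse CDF (quantile function):
x = F⁻¹(0.14) = 0.1985

Verification: P(X ≤ 0.1985) = 0.14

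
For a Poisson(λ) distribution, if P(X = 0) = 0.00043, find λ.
λ = 7.7517

For a Poisson(λ) distribution, the PMF at 0 is:
P(X = 0) = λ^0 e^(-λ) / 0! = e^(-λ)

Given P(X = 0) = 0.00043:
e^(-λ) = 0.00043
-λ = ln(0.00043)
λ = -ln(0.00043) = 7.7517

Verification: e^(-7.7517) = 0.00043 ✓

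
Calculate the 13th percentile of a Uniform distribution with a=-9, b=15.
-5.8800

We have X ~ Uniform(a=-9, b=15).

We want to find x such that P(X ≤ x) = 0.13.

This is the 13th percentile, which means 13% of values fall below this point.

Using the inverse CDF (quantile function):
x = F⁻¹(0.13) = -5.8800

Verification: P(X ≤ -5.8800) = 0.13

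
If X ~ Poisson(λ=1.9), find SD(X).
1.3784

We have X ~ Poisson(λ=1.9).

For a Poisson distribution with λ=1.9:
σ = √Var(X) = 1.3784

The standard deviation is the square root of the variance.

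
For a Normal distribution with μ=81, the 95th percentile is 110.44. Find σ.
σ = 17.8982

For X ~ Normal(μ, σ), the p-th percentile satisfies x = μ + z_p × σ,
where z_p = Φ⁻¹(p) is the standard normal quantile.

Step 1: z_{0.95} = Φ⁻¹(0.95) = 1.6449

Step 2: Solve for σ:
110.44 = 81 + 1.6449 × σ
σ = (110.44 - 81) / 1.6449
σ = 29.44 / 1.6449
σ = 17.8982

Verification: μ + z × σ = 81 + 1.6449 × 17.8982 = 110.44 ✓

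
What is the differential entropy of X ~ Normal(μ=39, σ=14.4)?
4.0862 nats

We have X ~ Normal(μ=39, σ=14.4).

The differential entropy measures the uncertainty or information content of the distribution.

For a Normal distribution with μ=39, σ=14.4:
h(X) = 4.0862 nats

(In bits, this would be 5.8951 bits.)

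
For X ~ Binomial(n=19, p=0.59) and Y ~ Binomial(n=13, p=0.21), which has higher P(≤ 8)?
Y has higher probability (P(Y ≤ 8) = 0.9998 > P(X ≤ 8) = 0.1040)

Compute P(≤ 8) for each distribution:

X ~ Binomial(n=19, p=0.59):
P(X ≤ 8) = 0.1040

Y ~ Binomial(n=13, p=0.21):
P(Y ≤ 8) = 0.9998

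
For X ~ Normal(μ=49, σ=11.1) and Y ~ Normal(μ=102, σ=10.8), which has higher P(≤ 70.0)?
X has higher probability (P(X ≤ 70.0) = 0.9707 > P(Y ≤ 70.0) = 0.0015)

Compute P(≤ 70.0) for each distribution:

X ~ Normal(μ=49, σ=11.1):
P(X ≤ 70.0) = 0.9707

Y ~ Normal(μ=102, σ=10.8):
P(Y ≤ 70.0) = 0.0015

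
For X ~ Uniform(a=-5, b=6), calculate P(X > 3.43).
0.233636

We have X ~ Uniform(a=-5, b=6).

P(X > 3.43) = 1 - P(X ≤ 3.43)
                = 1 - F(3.43)
                = 1 - 0.766364
                = 0.233636

So there's approximately a 23.4% chance that X exceeds 3.43.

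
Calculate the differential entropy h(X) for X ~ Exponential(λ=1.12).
0.8867 nats

We have X ~ Exponential(λ=1.12).

The differential entropy measures the uncertainty or information content of the distribution.

For an Exponential distribution with λ=1.12:
h(X) = 0.8867 nats

(In bits, this would be 1.2792 bits.)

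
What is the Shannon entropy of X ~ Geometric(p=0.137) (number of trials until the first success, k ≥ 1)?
2.9159 nats

We have X ~ Geometric(p=0.137) (number of trials until the first success, k ≥ 1).

The Shannon entropy measures the uncertainty or information content of the distribution.

For a Geometric distribution with p=0.137 (number of trials until the first success, k ≥ 1):
H(X) = 2.9159 nats

(In bits, this would be 4.2068 bits.)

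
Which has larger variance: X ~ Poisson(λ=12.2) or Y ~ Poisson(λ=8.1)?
X has larger variance (12.2000 > 8.1000)

Compute the variance for each distribution:

X ~ Poisson(λ=12.2):
Var(X) = 12.2000

Y ~ Poisson(λ=8.1):
Var(Y) = 8.1000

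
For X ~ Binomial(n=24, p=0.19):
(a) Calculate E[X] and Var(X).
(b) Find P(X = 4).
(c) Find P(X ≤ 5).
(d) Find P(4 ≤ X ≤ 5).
(a) E[X] = 4.5600, Var(X) = 3.6936
(b) P(X = 4) = 0.204684
(c) P(X ≤ 5) = 0.701750
(d) P(4 ≤ X ≤ 5) = 0.396734

We have X ~ Binomial(n=24, p=0.19).

(a) Moments:
E[X] = 4.5600
Var(X) = 3.6936
σ = √Var(X) = 1.9219

(b) Point probability using PMF:
P(X = 4) = 0.204684

(c) Cumulative probability using CDF:
P(X ≤ 5) = F(5) = 0.701750

(d) Range probability:
P(4 ≤ X ≤ 5) = P(X ≤ 5) - P(X ≤ 3)
                   = F(5) - F(3)
                   = 0.701750 - 0.305016
                   = 0.396734

This means approximately 39.7% of outcomes fall in the interval [4, 5].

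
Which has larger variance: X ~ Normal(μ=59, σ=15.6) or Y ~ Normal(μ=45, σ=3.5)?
X has larger variance (243.3600 > 12.2500)

Compute the variance for each distribution:

X ~ Normal(μ=59, σ=15.6):
Var(X) = 243.3600

Y ~ Normal(μ=45, σ=3.5):
Var(Y) = 12.2500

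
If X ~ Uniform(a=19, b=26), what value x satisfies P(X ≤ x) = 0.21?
20.4700

We have X ~ Uniform(a=19, b=26).

We want to find x such that P(X ≤ x) = 0.21.

This is the 21st percentile, which means 21% of values fall below this point.

Using the inverse CDF (quantile function):
x = F⁻¹(0.21) = 20.4700

Verification: P(X ≤ 20.4700) = 0.21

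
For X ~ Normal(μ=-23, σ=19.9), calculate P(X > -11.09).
0.274756

We have X ~ Normal(μ=-23, σ=19.9).

P(X > -11.09) = 1 - P(X ≤ -11.09)
                = 1 - F(-11.09)
                = 1 - 0.725244
                = 0.274756

So there's approximately a 27.5% chance that X exceeds -11.09.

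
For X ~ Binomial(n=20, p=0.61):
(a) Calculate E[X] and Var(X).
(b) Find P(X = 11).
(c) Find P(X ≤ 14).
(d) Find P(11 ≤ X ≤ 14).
(a) E[X] = 12.2000, Var(X) = 4.7580
(b) P(X = 11) = 0.152551
(c) P(X ≤ 14) = 0.854715
(d) P(11 ≤ X ≤ 14) = 0.638460

We have X ~ Binomial(n=20, p=0.61).

(a) Moments:
E[X] = 12.2000
Var(X) = 4.7580
σ = √Var(X) = 2.1813

(b) Point probability using PMF:
P(X = 11) = 0.152551

(c) Cumulative probability using CDF:
P(X ≤ 14) = F(14) = 0.854715

(d) Range probability:
P(11 ≤ X ≤ 14) = P(X ≤ 14) - P(X ≤ 10)
                   = F(14) - F(10)
                   = 0.854715 - 0.216255
                   = 0.638460

This means approximately 63.8% of outcomes fall in the interval [11, 14].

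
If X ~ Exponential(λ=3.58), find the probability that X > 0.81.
0.055034

We have X ~ Exponential(λ=3.58).

P(X > 0.81) = 1 - P(X ≤ 0.81)
                = 1 - F(0.81)
                = 1 - 0.944966
                = 0.055034

So there's approximately a 5.5% chance that X exceeds 0.81.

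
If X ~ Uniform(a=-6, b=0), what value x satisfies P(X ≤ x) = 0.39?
-3.6600

We have X ~ Uniform(a=-6, b=0).

We want to find x such that P(X ≤ x) = 0.39.

This is the 39th percentile, which means 39% of values fall below this point.

Using the inverse CDF (quantile function):
x = F⁻¹(0.39) = -3.6600

Verification: P(X ≤ -3.6600) = 0.39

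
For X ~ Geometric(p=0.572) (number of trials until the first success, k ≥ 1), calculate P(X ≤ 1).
0.572000

We have X ~ Geometric(p=0.572) (number of trials until the first success, k ≥ 1).

The CDF gives us P(X ≤ k).

Using the CDF:
P(X ≤ 1) = 0.572000

This means there's approximately a 57.2% chance that X is at most 1.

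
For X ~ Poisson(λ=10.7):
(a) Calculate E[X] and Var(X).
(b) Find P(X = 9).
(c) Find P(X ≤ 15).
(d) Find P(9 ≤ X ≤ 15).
(a) E[X] = 10.7000, Var(X) = 10.7000
(b) P(X = 9) = 0.114219
(c) P(X ≤ 15) = 0.922532
(d) P(9 ≤ X ≤ 15) = 0.662817

We have X ~ Poisson(λ=10.7).

(a) Moments:
E[X] = 10.7000
Var(X) = 10.7000
σ = √Var(X) = 3.2711

(b) Point probability using PMF:
P(X = 9) = 0.114219

(c) Cumulative probability using CDF:
P(X ≤ 15) = F(15) = 0.922532

(d) Range probability:
P(9 ≤ X ≤ 15) = P(X ≤ 15) - P(X ≤ 8)
                   = F(15) - F(8)
                   = 0.922532 - 0.259715
                   = 0.662817

This means approximately 66.3% of outcomes fall in the interval [9, 15].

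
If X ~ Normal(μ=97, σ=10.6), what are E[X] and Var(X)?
E[X] = 97.0000, Var(X) = 112.3600

We have X ~ Normal(μ=97, σ=10.6).

For a Normal distribution with μ=97, σ=10.6:

Expected value:
E[X] = 97.0000

Variance:
Var(X) = 112.3600

Standard deviation:
σ = √Var(X) = 10.6000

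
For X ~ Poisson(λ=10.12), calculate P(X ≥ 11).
0.431970

We have X ~ Poisson(λ=10.12).

For discrete distributions, P(X ≥ 11) = 1 - P(X ≤ 10).

P(X ≤ 10) = 0.568030
P(X ≥ 11) = 1 - 0.568030 = 0.431970

So there's approximately a 43.2% chance that X is at least 11.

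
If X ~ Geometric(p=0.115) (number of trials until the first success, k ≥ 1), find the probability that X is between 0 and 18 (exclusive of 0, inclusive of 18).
0.889088

We have X ~ Geometric(p=0.115) (number of trials until the first success, k ≥ 1).

To find P(0 < X ≤ 18), we use:
P(0 < X ≤ 18) = P(X ≤ 18) - P(X ≤ 0)
                 = F(18) - F(0)
                 = 0.889088 - 0.000000
                 = 0.889088

So there's approximately a 88.9% chance that X falls in this range.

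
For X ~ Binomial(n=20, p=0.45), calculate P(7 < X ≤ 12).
0.689960

We have X ~ Binomial(n=20, p=0.45).

To find P(7 < X ≤ 12), we use:
P(7 < X ≤ 12) = P(X ≤ 12) - P(X ≤ 7)
                 = F(12) - F(7)
                 = 0.941966 - 0.252006
                 = 0.689960

So there's approximately a 69.0% chance that X falls in this range.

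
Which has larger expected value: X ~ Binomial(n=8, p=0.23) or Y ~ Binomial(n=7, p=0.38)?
Y has larger mean (2.6600 > 1.8400)

Compute the expected value for each distribution:

X ~ Binomial(n=8, p=0.23):
E[X] = 1.8400

Y ~ Binomial(n=7, p=0.38):
E[Y] = 2.6600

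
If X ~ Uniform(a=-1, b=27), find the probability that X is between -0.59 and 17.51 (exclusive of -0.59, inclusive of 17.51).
0.646429

We have X ~ Uniform(a=-1, b=27).

To find P(-0.59 < X ≤ 17.51), we use:
P(-0.59 < X ≤ 17.51) = P(X ≤ 17.51) - P(X ≤ -0.59)
                 = F(17.51) - F(-0.59)
                 = 0.661071 - 0.014643
                 = 0.646429

So there's approximately a 64.6% chance that X falls in this range.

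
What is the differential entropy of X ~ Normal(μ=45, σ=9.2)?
3.6381 nats

We have X ~ Normal(μ=45, σ=9.2).

The differential entropy measures the uncertainty or information content of the distribution.

For a Normal distribution with μ=45, σ=9.2:
h(X) = 3.6381 nats

(In bits, this would be 5.2487 bits.)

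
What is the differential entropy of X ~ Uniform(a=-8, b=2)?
2.3026 nats

We have X ~ Uniform(a=-8, b=2).

The differential entropy measures the uncertainty or information content of the distribution.

For a Uniform distribution with a=-8, b=2:
h(X) = 2.3026 nats

(In bits, this would be 3.3219 bits.)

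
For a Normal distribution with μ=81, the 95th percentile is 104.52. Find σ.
σ = 14.2991

For X ~ Normal(μ, σ), the p-th percentile satisfies x = μ + z_p × σ,
where z_p = Φ⁻¹(p) is the standard normal quantile.

Step 1: z_{0.95} = Φ⁻¹(0.95) = 1.6449

Step 2: Solve for σ:
104.52 = 81 + 1.6449 × σ
σ = (104.52 - 81) / 1.6449
σ = 23.52 / 1.6449
σ = 14.2991

Verification: μ + z × σ = 81 + 1.6449 × 14.2991 = 104.52 ✓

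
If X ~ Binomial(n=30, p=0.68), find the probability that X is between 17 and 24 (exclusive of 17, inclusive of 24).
0.822015

We have X ~ Binomial(n=30, p=0.68).

To find P(17 < X ≤ 24), we use:
P(17 < X ≤ 24) = P(X ≤ 24) - P(X ≤ 17)
                 = F(24) - F(17)
                 = 0.951187 - 0.129172
                 = 0.822015

So there's approximately a 82.2% chance that X falls in this range.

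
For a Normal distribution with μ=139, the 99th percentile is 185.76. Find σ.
σ = 20.1002

For X ~ Normal(μ, σ), the p-th percentile satisfies x = μ + z_p × σ,
where z_p = Φ⁻¹(p) is the standard normal quantile.

Step 1: z_{0.99} = Φ⁻¹(0.99) = 2.3263

Step 2: Solve for σ:
185.76 = 139 + 2.3263 × σ
σ = (185.76 - 139) / 2.3263
σ = 46.76 / 2.3263
σ = 20.1002

Verification: μ + z × σ = 139 + 2.3263 × 20.1002 = 185.76 ✓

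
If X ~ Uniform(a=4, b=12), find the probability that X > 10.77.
0.153750

We have X ~ Uniform(a=4, b=12).

P(X > 10.77) = 1 - P(X ≤ 10.77)
                = 1 - F(10.77)
                = 1 - 0.846250
                = 0.153750

So there's approximately a 15.4% chance that X exceeds 10.77.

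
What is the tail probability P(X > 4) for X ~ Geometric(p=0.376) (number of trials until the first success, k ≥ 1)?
0.151614

We have X ~ Geometric(p=0.376) (number of trials until the first success, k ≥ 1).

P(X > 4) = 1 - P(X ≤ 4)
                = 1 - F(4)
                = 1 - 0.848386
                = 0.151614

So there's approximately a 15.2% chance that X exceeds 4.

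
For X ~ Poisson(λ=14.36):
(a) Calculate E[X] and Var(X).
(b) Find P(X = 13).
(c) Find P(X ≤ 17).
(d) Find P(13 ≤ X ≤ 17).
(a) E[X] = 14.3600, Var(X) = 14.3600
(b) P(X = 13) = 0.102863
(c) P(X ≤ 17) = 0.800573
(d) P(13 ≤ X ≤ 17) = 0.476605

We have X ~ Poisson(λ=14.36).

(a) Moments:
E[X] = 14.3600
Var(X) = 14.3600
σ = √Var(X) = 3.7895

(b) Point probability using PMF:
P(X = 13) = 0.102863

(c) Cumulative probability using CDF:
P(X ≤ 17) = F(17) = 0.800573

(d) Range probability:
P(13 ≤ X ≤ 17) = P(X ≤ 17) - P(X ≤ 12)
                   = F(17) - F(12)
                   = 0.800573 - 0.323968
                   = 0.476605

This means approximately 47.7% of outcomes fall in the interval [13, 17].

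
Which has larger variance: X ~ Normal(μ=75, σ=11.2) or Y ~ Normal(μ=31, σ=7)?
X has larger variance (125.4400 > 49.0000)

Compute the variance for each distribution:

X ~ Normal(μ=75, σ=11.2):
Var(X) = 125.4400

Y ~ Normal(μ=31, σ=7):
Var(Y) = 49.0000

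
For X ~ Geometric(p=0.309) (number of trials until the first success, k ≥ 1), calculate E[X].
3.2362

We have X ~ Geometric(p=0.309) (number of trials until the first success, k ≥ 1).

For a Geometric distribution with p=0.309 (number of trials until the first success, k ≥ 1):
E[X] = 3.2362

This is the expected (average) value of X.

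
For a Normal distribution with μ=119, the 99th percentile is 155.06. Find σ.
σ = 15.5007

For X ~ Normal(μ, σ), the p-th percentile satisfies x = μ + z_p × σ,
where z_p = Φ⁻¹(p) is the standard normal quantile.

Step 1: z_{0.99} = Φ⁻¹(0.99) = 2.3263

Step 2: Solve for σ:
155.06 = 119 + 2.3263 × σ
σ = (155.06 - 119) / 2.3263
σ = 36.06 / 2.3263
σ = 15.5007

Verification: μ + z × σ = 119 + 2.3263 × 15.5007 = 155.06 ✓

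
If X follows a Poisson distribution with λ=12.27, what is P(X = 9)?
0.081479

We have X ~ Poisson(λ=12.27).

For a Poisson distribution, the PMF gives us the probability of each outcome.

Using the PMF formula:
P(X = 9) = 0.081479

Rounded to 4 decimal places: 0.0815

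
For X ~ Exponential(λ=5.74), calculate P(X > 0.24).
0.252183

We have X ~ Exponential(λ=5.74).

P(X > 0.24) = 1 - P(X ≤ 0.24)
                = 1 - F(0.24)
                = 1 - 0.747817
                = 0.252183

So there's approximately a 25.2% chance that X exceeds 0.24.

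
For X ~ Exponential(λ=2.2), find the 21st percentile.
0.1071

We have X ~ Exponential(λ=2.2).

We want to find x such that P(X ≤ x) = 0.21.

This is the 21st percentile, which means 21% of values fall below this point.

Using the inverse CDF (quantile function):
x = F⁻¹(0.21) = 0.1071

Verification: P(X ≤ 0.1071) = 0.21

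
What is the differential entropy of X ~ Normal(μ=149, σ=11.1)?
3.8259 nats

We have X ~ Normal(μ=149, σ=11.1).

The differential entropy measures the uncertainty or information content of the distribution.

For a Normal distribution with μ=149, σ=11.1:
h(X) = 3.8259 nats

(In bits, this would be 5.5196 bits.)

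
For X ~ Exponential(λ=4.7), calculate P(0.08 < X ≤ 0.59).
0.624128

We have X ~ Exponential(λ=4.7).

To find P(0.08 < X ≤ 0.59), we use:
P(0.08 < X ≤ 0.59) = P(X ≤ 0.59) - P(X ≤ 0.08)
                 = F(0.59) - F(0.08)
                 = 0.937526 - 0.313398
                 = 0.624128

So there's approximately a 62.4% chance that X falls in this range.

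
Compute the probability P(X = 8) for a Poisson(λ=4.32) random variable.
0.040013

We have X ~ Poisson(λ=4.32).

For a Poisson distribution, the PMF gives us the probability of each outcome.

Using the PMF formula:
P(X = 8) = 0.040013

Rounded to 4 decimal places: 0.0400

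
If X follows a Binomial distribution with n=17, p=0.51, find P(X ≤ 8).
0.466651

We have X ~ Binomial(n=17, p=0.51).

The CDF gives us P(X ≤ k).

Using the CDF:
P(X ≤ 8) = 0.466651

This means there's approximately a 46.7% chance that X is at most 8.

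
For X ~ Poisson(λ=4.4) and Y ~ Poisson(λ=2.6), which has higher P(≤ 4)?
Y has higher probability (P(Y ≤ 4) = 0.8774 > P(X ≤ 4) = 0.5512)

Compute P(≤ 4) for each distribution:

X ~ Poisson(λ=4.4):
P(X ≤ 4) = 0.5512

Y ~ Poisson(λ=2.6):
P(Y ≤ 4) = 0.8774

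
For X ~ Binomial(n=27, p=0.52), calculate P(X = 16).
0.116122

We have X ~ Binomial(n=27, p=0.52).

For a Binomial distribution, the PMF gives us the probability of each outcome.

Using the PMF formula:
P(X = 16) = 0.116122

Rounded to 4 decimal places: 0.1161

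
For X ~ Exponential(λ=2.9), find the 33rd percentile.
0.1381

We have X ~ Exponential(λ=2.9).

We want to find x such that P(X ≤ x) = 0.33.

This is the 33rd percentile, which means 33% of values fall below this point.

Using the inverse CDF (quantile function):
x = F⁻¹(0.33) = 0.1381

Verification: P(X ≤ 0.1381) = 0.33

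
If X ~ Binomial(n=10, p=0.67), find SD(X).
1.4869

We have X ~ Binomial(n=10, p=0.67).

For a Binomial distribution with n=10, p=0.67:
σ = √Var(X) = 1.4869

The standard deviation is the square root of the variance.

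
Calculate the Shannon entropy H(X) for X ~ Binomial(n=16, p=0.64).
2.0688 nats

We have X ~ Binomial(n=16, p=0.64).

The Shannon entropy measures the uncertainty or information content of the distribution.

For a Binomial distribution with n=16, p=0.64:
H(X) = 2.0688 nats

(In bits, this would be 2.9846 bits.)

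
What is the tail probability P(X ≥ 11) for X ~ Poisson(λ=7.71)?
0.156408

We have X ~ Poisson(λ=7.71).

For discrete distributions, P(X ≥ 11) = 1 - P(X ≤ 10).

P(X ≤ 10) = 0.843592
P(X ≥ 11) = 1 - 0.843592 = 0.156408

So there's approximately a 15.6% chance that X is at least 11.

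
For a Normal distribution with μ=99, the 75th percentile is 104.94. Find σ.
σ = 8.8067

For X ~ Normal(μ, σ), the p-th percentile satisfies x = μ + z_p × σ,
where z_p = Φ⁻¹(p) is the standard normal quantile.

Step 1: z_{0.75} = Φ⁻¹(0.75) = 0.6745

Step 2: Solve for σ:
104.94 = 99 + 0.6745 × σ
σ = (104.94 - 99) / 0.6745
σ = 5.94 / 0.6745
σ = 8.8067

Verification: μ + z × σ = 99 + 0.6745 × 8.8067 = 104.94 ✓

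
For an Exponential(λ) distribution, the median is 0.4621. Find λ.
λ = 1.5000

For X ~ Exponential(λ), the CDF is F(x) = 1 - e^(-λx).
The median m satisfies F(m) = 0.5:
1 - e^(-λm) = 0.5
e^(-λm) = 0.5
λm = ln(2)
m = ln(2) / λ

Given m = 0.4621:
λ = ln(2) / 0.4621 = 0.693147 / 0.4621 = 1.5000

Verification: ln(2) / 1.5000 = 0.4621 ✓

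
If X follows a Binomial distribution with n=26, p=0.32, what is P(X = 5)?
0.067070

We have X ~ Binomial(n=26, p=0.32).

For a Binomial distribution, the PMF gives us the probability of each outcome.

Using the PMF formula:
P(X = 5) = 0.067070

Rounded to 4 decimal places: 0.0671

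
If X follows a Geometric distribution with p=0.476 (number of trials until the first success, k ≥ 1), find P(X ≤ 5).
0.960495

We have X ~ Geometric(p=0.476) (number of trials until the first success, k ≥ 1).

The CDF gives us P(X ≤ k).

Using the CDF:
P(X ≤ 5) = 0.960495

This means there's approximately a 96.0% chance that X is at most 5.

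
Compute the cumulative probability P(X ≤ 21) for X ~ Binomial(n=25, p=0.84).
0.583695

We have X ~ Binomial(n=25, p=0.84).

The CDF gives us P(X ≤ k).

Using the CDF:
P(X ≤ 21) = 0.583695

This means there's approximately a 58.4% chance that X is at most 21.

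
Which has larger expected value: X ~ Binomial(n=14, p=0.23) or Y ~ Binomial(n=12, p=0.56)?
Y has larger mean (6.7200 > 3.2200)

Compute the expected value for each distribution:

X ~ Binomial(n=14, p=0.23):
E[X] = 3.2200

Y ~ Binomial(n=12, p=0.56):
E[Y] = 6.7200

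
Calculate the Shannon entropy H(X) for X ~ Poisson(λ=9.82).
2.5522 nats

We have X ~ Poisson(λ=9.82).

The Shannon entropy measures the uncertainty or information content of the distribution.

For a Poisson distribution with λ=9.82:
H(X) = 2.5522 nats

(In bits, this would be 3.6820 bits.)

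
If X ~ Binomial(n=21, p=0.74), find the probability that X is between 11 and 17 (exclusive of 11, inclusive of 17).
0.808009

We have X ~ Binomial(n=21, p=0.74).

To find P(11 < X ≤ 17), we use:
P(11 < X ≤ 17) = P(X ≤ 17) - P(X ≤ 11)
                 = F(17) - F(11)
                 = 0.834955 - 0.026946
                 = 0.808009

So there's approximately a 80.8% chance that X falls in this range.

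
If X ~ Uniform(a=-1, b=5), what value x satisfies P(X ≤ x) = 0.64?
2.8400

We have X ~ Uniform(a=-1, b=5).

We want to find x such that P(X ≤ x) = 0.64.

This is the 64th percentile, which means 64% of values fall below this point.

Using the inverse CDF (quantile function):
x = F⁻¹(0.64) = 2.8400

Verification: P(X ≤ 2.8400) = 0.64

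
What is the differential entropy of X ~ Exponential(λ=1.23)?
0.7930 nats

We have X ~ Exponential(λ=1.23).

The differential entropy measures the uncertainty or information content of the distribution.

For an Exponential distribution with λ=1.23:
h(X) = 0.7930 nats

(In bits, this would be 1.1440 bits.)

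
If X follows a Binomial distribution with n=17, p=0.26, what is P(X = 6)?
0.139306

We have X ~ Binomial(n=17, p=0.26).

For a Binomial distribution, the PMF gives us the probability of each outcome.

Using the PMF formula:
P(X = 6) = 0.139306

Rounded to 4 decimal places: 0.1393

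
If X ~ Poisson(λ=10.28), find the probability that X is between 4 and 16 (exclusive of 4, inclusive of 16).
0.941977

We have X ~ Poisson(λ=10.28).

To find P(4 < X ≤ 16), we use:
P(4 < X ≤ 16) = P(X ≤ 16) - P(X ≤ 4)
                 = F(16) - F(4)
                 = 0.966357 - 0.024379
                 = 0.941977

So there's approximately a 94.2% chance that X falls in this range.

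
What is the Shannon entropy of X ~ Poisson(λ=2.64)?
1.8610 nats

We have X ~ Poisson(λ=2.64).

The Shannon entropy measures the uncertainty or information content of the distribution.

For a Poisson distribution with λ=2.64:
H(X) = 1.8610 nats

(In bits, this would be 2.6849 bits.)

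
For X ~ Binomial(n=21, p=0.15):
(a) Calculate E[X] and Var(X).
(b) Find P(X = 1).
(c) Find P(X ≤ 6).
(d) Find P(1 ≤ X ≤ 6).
(a) E[X] = 3.1500, Var(X) = 2.6775
(b) P(X = 1) = 0.122093
(c) P(X ≤ 6) = 0.971259
(d) P(1 ≤ X ≤ 6) = 0.938313

We have X ~ Binomial(n=21, p=0.15).

(a) Moments:
E[X] = 3.1500
Var(X) = 2.6775
σ = √Var(X) = 1.6363

(b) Point probability using PMF:
P(X = 1) = 0.122093

(c) Cumulative probability using CDF:
P(X ≤ 6) = F(6) = 0.971259

(d) Range probability:
P(1 ≤ X ≤ 6) = P(X ≤ 6) - P(X ≤ 0)
                   = F(6) - F(0)
                   = 0.971259 - 0.032946
                   = 0.938313

This means approximately 93.8% of outcomes fall in the interval [1, 6].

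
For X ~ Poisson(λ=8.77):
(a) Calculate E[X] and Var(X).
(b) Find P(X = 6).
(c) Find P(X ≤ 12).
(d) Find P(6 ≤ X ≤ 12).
(a) E[X] = 8.7700, Var(X) = 8.7700
(b) P(X = 6) = 0.098153
(c) P(X ≤ 12) = 0.891863
(d) P(6 ≤ X ≤ 12) = 0.761475

We have X ~ Poisson(λ=8.77).

(a) Moments:
E[X] = 8.7700
Var(X) = 8.7700
σ = √Var(X) = 2.9614

(b) Point probability using PMF:
P(X = 6) = 0.098153

(c) Cumulative probability using CDF:
P(X ≤ 12) = F(12) = 0.891863

(d) Range probability:
P(6 ≤ X ≤ 12) = P(X ≤ 12) - P(X ≤ 5)
                   = F(12) - F(5)
                   = 0.891863 - 0.130388
                   = 0.761475

This means approximately 76.1% of outcomes fall in the interval [6, 12].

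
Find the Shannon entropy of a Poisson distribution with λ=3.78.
2.0565 nats

We have X ~ Poisson(λ=3.78).

The Shannon entropy measures the uncertainty or information content of the distribution.

For a Poisson distribution with λ=3.78:
H(X) = 2.0565 nats

(In bits, this would be 2.9669 bits.)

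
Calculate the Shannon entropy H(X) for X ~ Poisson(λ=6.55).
2.3446 nats

We have X ~ Poisson(λ=6.55).

The Shannon entropy measures the uncertainty or information content of the distribution.

For a Poisson distribution with λ=6.55:
H(X) = 2.3446 nats

(In bits, this would be 3.3826 bits.)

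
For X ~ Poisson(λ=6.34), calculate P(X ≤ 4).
0.242118

We have X ~ Poisson(λ=6.34).

The CDF gives us P(X ≤ k).

Using the CDF:
P(X ≤ 4) = 0.242118

This means there's approximately a 24.2% chance that X is at most 4.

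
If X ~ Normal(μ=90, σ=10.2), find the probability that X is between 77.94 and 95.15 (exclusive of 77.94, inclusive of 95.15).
0.574653

We have X ~ Normal(μ=90, σ=10.2).

To find P(77.94 < X ≤ 95.15), we use:
P(77.94 < X ≤ 95.15) = P(X ≤ 95.15) - P(X ≤ 77.94)
                 = F(95.15) - F(77.94)
                 = 0.693186 - 0.118533
                 = 0.574653

So there's approximately a 57.5% chance that X falls in this range.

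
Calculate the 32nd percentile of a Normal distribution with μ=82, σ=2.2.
80.9711

We have X ~ Normal(μ=82, σ=2.2).

We want to find x such that P(X ≤ x) = 0.32.

This is the 32nd percentile, which means 32% of values fall below this point.

Using the inverse CDF (quantile function):
x = F⁻¹(0.32) = 80.9711

Verification: P(X ≤ 80.9711) = 0.32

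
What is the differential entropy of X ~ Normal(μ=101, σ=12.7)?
3.9605 nats

We have X ~ Normal(μ=101, σ=12.7).

The differential entropy measures the uncertainty or information content of the distribution.

For a Normal distribution with μ=101, σ=12.7:
h(X) = 3.9605 nats

(In bits, this would be 5.7139 bits.)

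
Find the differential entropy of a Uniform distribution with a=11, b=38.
3.2958 nats

We have X ~ Uniform(a=11, b=38).

The differential entropy measures the uncertainty or information content of the distribution.

For a Uniform distribution with a=11, b=38:
h(X) = 3.2958 nats

(In bits, this would be 4.7549 bits.)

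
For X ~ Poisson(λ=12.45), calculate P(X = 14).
0.096604

We have X ~ Poisson(λ=12.45).

For a Poisson distribution, the PMF gives us the probability of each outcome.

Using the PMF formula:
P(X = 14) = 0.096604

Rounded to 4 decimal places: 0.0966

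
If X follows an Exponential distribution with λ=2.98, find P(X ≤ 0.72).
0.883002

We have X ~ Exponential(λ=2.98).

The CDF gives us P(X ≤ k).

Using the CDF:
P(X ≤ 0.72) = 0.883002

This means there's approximately a 88.3% chance that X is at most 0.72.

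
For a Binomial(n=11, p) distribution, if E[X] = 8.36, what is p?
p = 0.76

For a Binomial(n, p) distribution:
E[X] = n × p

Given n = 11 and E[X] = 8.36:
8.36 = 11 × p
p = 8.36 / 11 = 0.76

Verification: Binomial(11, 0.76) has E[X] = 8.36 ✓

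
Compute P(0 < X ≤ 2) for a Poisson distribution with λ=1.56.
0.583506

We have X ~ Poisson(λ=1.56).

To find P(0 < X ≤ 2), we use:
P(0 < X ≤ 2) = P(X ≤ 2) - P(X ≤ 0)
                 = F(2) - F(0)
                 = 0.793642 - 0.210136
                 = 0.583506

So there's approximately a 58.4% chance that X falls in this range.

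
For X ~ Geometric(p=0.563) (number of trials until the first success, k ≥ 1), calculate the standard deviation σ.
1.1742

We have X ~ Geometric(p=0.563) (number of trials until the first success, k ≥ 1).

For a Geometric distribution with p=0.563 (number of trials until the first success, k ≥ 1):
σ = √Var(X) = 1.1742

The standard deviation is the square root of the variance.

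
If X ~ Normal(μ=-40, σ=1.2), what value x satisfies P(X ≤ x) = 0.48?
-40.0602

We have X ~ Normal(μ=-40, σ=1.2).

We want to find x such that P(X ≤ x) = 0.48.

This is the 48th percentile, which means 48% of values fall below this point.

Using the inverse CDF (quantile function):
x = F⁻¹(0.48) = -40.0602

Verification: P(X ≤ -40.0602) = 0.48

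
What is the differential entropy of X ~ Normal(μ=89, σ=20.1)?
4.4197 nats

We have X ~ Normal(μ=89, σ=20.1).

The differential entropy measures the uncertainty or information content of the distribution.

For a Normal distribution with μ=89, σ=20.1:
h(X) = 4.4197 nats

(In bits, this would be 6.3762 bits.)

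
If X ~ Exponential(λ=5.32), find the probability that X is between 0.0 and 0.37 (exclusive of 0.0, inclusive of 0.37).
0.860320

We have X ~ Exponential(λ=5.32).

To find P(0.0 < X ≤ 0.37), we use:
P(0.0 < X ≤ 0.37) = P(X ≤ 0.37) - P(X ≤ 0.0)
                 = F(0.37) - F(0.0)
                 = 0.860320 - 0.000000
                 = 0.860320

So there's approximately a 86.0% chance that X falls in this range.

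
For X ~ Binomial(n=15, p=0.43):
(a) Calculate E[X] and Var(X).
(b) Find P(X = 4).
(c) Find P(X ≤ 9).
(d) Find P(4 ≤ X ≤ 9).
(a) E[X] = 6.4500, Var(X) = 3.6765
(b) P(X = 4) = 0.096301
(c) P(X ≤ 9) = 0.943541
(d) P(4 ≤ X ≤ 9) = 0.885290

We have X ~ Binomial(n=15, p=0.43).

(a) Moments:
E[X] = 6.4500
Var(X) = 3.6765
σ = √Var(X) = 1.9174

(b) Point probability using PMF:
P(X = 4) = 0.096301

(c) Cumulative probability using CDF:
P(X ≤ 9) = F(9) = 0.943541

(d) Range probability:
P(4 ≤ X ≤ 9) = P(X ≤ 9) - P(X ≤ 3)
                   = F(9) - F(3)
                   = 0.943541 - 0.058251
                   = 0.885290

This means approximately 88.5% of outcomes fall in the interval [4, 9].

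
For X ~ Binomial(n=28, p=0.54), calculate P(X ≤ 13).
0.268858

We have X ~ Binomial(n=28, p=0.54).

The CDF gives us P(X ≤ k).

Using the CDF:
P(X ≤ 13) = 0.268858

This means there's approximately a 26.9% chance that X is at most 13.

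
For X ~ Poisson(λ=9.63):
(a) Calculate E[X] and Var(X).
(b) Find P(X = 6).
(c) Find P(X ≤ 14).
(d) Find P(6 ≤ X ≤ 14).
(a) E[X] = 9.6300, Var(X) = 9.6300
(b) P(X = 6) = 0.072806
(c) P(X ≤ 14) = 0.934396
(d) P(6 ≤ X ≤ 14) = 0.851952

We have X ~ Poisson(λ=9.63).

(a) Moments:
E[X] = 9.6300
Var(X) = 9.6300
σ = √Var(X) = 3.1032

(b) Point probability using PMF:
P(X = 6) = 0.072806

(c) Cumulative probability using CDF:
P(X ≤ 14) = F(14) = 0.934396

(d) Range probability:
P(6 ≤ X ≤ 14) = P(X ≤ 14) - P(X ≤ 5)
                   = F(14) - F(5)
                   = 0.934396 - 0.082444
                   = 0.851952

This means approximately 85.2% of outcomes fall in the interval [6, 14].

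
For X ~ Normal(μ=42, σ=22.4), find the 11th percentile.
14.5258

We have X ~ Normal(μ=42, σ=22.4).

We want to find x such that P(X ≤ x) = 0.11.

This is the 11th percentile, which means 11% of values fall below this point.

Using the inverse CDF (quantile function):
x = F⁻¹(0.11) = 14.5258

Verification: P(X ≤ 14.5258) = 0.11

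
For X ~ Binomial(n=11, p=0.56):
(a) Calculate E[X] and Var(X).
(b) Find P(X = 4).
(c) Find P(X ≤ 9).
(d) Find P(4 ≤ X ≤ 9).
(a) E[X] = 6.1600, Var(X) = 2.7104
(b) P(X = 4) = 0.103618
(c) P(X ≤ 9) = 0.983622
(d) P(4 ≤ X ≤ 9) = 0.930458

We have X ~ Binomial(n=11, p=0.56).

(a) Moments:
E[X] = 6.1600
Var(X) = 2.7104
σ = √Var(X) = 1.6463

(b) Point probability using PMF:
P(X = 4) = 0.103618

(c) Cumulative probability using CDF:
P(X ≤ 9) = F(9) = 0.983622

(d) Range probability:
P(4 ≤ X ≤ 9) = P(X ≤ 9) - P(X ≤ 3)
                   = F(9) - F(3)
                   = 0.983622 - 0.053163
                   = 0.930458

This means approximately 93.0% of outcomes fall in the interval [4, 9].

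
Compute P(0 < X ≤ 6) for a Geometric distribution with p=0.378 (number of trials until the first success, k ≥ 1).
0.942092

We have X ~ Geometric(p=0.378) (number of trials until the first success, k ≥ 1).

To find P(0 < X ≤ 6), we use:
P(0 < X ≤ 6) = P(X ≤ 6) - P(X ≤ 0)
                 = F(6) - F(0)
                 = 0.942092 - 0.000000
                 = 0.942092

So there's approximately a 94.2% chance that X falls in this range.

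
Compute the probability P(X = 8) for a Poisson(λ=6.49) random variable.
0.118540

We have X ~ Poisson(λ=6.49).

For a Poisson distribution, the PMF gives us the probability of each outcome.

Using the PMF formula:
P(X = 8) = 0.118540

Rounded to 4 decimal places: 0.1185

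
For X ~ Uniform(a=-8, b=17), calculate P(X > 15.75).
0.050000

We have X ~ Uniform(a=-8, b=17).

P(X > 15.75) = 1 - P(X ≤ 15.75)
                = 1 - F(15.75)
                = 1 - 0.950000
                = 0.050000

So there's approximately a 5.0% chance that X exceeds 15.75.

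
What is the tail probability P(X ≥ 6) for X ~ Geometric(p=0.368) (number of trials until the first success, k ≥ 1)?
0.100829

We have X ~ Geometric(p=0.368) (number of trials until the first success, k ≥ 1).

For discrete distributions, P(X ≥ 6) = 1 - P(X ≤ 5).

P(X ≤ 5) = 0.899171
P(X ≥ 6) = 1 - 0.899171 = 0.100829

So there's approximately a 10.1% chance that X is at least 6.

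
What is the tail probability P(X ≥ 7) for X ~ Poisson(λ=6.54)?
0.479766

We have X ~ Poisson(λ=6.54).

For discrete distributions, P(X ≥ 7) = 1 - P(X ≤ 6).

P(X ≤ 6) = 0.520234
P(X ≥ 7) = 1 - 0.520234 = 0.479766

So there's approximately a 48.0% chance that X is at least 7.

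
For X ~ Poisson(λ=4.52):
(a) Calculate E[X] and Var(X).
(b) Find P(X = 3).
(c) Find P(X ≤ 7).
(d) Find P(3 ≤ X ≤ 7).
(a) E[X] = 4.5200, Var(X) = 4.5200
(b) P(X = 3) = 0.167592
(c) P(X ≤ 7) = 0.911757
(d) P(3 ≤ X ≤ 7) = 0.740416

We have X ~ Poisson(λ=4.52).

(a) Moments:
E[X] = 4.5200
Var(X) = 4.5200
σ = √Var(X) = 2.1260

(b) Point probability using PMF:
P(X = 3) = 0.167592

(c) Cumulative probability using CDF:
P(X ≤ 7) = F(7) = 0.911757

(d) Range probability:
P(3 ≤ X ≤ 7) = P(X ≤ 7) - P(X ≤ 2)
                   = F(7) - F(2)
                   = 0.911757 - 0.171341
                   = 0.740416

This means approximately 74.0% of outcomes fall in the interval [3, 7].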